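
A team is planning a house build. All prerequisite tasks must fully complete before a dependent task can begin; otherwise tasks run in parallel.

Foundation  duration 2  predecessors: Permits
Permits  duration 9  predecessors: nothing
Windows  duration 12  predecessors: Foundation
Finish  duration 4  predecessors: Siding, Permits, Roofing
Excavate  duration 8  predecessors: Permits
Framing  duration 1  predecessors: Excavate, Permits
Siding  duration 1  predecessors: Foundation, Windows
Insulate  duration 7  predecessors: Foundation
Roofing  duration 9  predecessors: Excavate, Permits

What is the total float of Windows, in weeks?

2

The longest chain is Permits→Excavate→Roofing→Finish = 9+8+9+4 = 30; overall finish 30 weeks.
Longest path through Windows: 28 weeks (earliest finish 23, latest finish 25).
Float = 30 − 28 = 2.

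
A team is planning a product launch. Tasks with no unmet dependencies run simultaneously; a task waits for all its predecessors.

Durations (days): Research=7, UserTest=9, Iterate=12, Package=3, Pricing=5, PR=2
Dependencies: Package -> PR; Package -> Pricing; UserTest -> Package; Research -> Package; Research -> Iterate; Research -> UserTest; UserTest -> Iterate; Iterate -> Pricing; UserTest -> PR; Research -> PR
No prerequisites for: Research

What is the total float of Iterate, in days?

0

The longest chain is Research→UserTest→Iterate→Pricing = 7+9+12+5 = 33; overall finish 33 days.
Longest path through Iterate: 33 days (earliest finish 28, latest finish 28).
So Iterate can slip 28 − 28 = 0 days.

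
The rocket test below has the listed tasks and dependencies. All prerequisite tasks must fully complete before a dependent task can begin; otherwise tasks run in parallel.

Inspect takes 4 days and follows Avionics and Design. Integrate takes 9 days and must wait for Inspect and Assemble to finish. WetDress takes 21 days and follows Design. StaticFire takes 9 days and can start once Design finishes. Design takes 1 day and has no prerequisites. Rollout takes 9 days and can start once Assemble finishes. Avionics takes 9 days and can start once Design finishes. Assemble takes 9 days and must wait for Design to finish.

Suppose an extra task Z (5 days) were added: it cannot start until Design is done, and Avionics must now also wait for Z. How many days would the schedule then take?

Originally the schedule takes 23 days.
With Z inserted, Avionics now waits for max(Design, Z).
New critical path: Design→Z→Avionics→Inspect→Integrate = 1+5+9+4+9 = 28 ⇒ 28 days.

28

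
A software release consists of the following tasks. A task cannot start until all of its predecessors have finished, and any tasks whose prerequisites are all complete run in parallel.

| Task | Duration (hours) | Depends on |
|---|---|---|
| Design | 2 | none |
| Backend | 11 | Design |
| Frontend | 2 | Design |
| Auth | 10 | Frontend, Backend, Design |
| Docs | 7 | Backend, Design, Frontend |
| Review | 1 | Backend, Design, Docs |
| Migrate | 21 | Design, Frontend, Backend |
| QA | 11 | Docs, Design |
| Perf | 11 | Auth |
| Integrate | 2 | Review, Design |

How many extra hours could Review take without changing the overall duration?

Critical path: Design→Backend→Auth→Perf = 2+11+10+11 = 34, so the finish is 34 hours.
The longest chain containing Review totals 23 hours.
Float = 34 − 23 = 11.

11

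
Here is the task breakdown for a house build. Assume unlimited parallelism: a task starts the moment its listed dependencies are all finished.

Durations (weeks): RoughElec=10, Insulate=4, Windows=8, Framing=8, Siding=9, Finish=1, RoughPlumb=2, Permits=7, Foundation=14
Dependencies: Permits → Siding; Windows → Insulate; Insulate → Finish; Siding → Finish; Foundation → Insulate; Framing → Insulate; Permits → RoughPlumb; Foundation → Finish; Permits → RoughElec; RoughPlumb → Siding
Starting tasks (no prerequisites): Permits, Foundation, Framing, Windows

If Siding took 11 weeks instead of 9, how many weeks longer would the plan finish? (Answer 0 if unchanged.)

Actual critical path: Permits→RoughPlumb→Siding→Finish = 7+2+9+1 = 19 ⇒ 19 weeks.
Siding is on the critical path; changing it to 11 makes that path 21 weeks.
The critical path is still Permits→RoughPlumb→Siding→Finish; finish is now 21 weeks.
Change in finish: 21 − 19 = +2 weeks.

2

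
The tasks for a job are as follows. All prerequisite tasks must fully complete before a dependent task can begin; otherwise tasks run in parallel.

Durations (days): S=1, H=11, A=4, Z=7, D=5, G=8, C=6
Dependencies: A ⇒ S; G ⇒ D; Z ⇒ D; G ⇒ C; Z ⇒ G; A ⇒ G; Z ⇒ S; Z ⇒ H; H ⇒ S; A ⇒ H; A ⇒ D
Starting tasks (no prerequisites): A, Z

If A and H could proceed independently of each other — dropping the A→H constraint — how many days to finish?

With the dependency in place, Z→G→C = 7+8+6 = 21 sets the finish at 21 days.
Dropping A→H doesn't change H's earliest start (7); another predecessor still binds.
After: Z→G→C = 7+8+6 = 21 → 21 days.

21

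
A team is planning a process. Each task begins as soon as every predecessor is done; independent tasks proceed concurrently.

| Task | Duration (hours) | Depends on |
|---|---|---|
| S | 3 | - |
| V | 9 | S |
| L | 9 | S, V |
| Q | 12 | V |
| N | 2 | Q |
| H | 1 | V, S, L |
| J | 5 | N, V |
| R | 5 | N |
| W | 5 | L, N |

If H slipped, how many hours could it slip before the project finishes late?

The longest chain is S→V→Q→N→J = 3+9+12+2+5 = 31; overall finish 31 hours.
Longest path through H: 22 hours (earliest finish 22, latest finish 31).
Slack of H = 30 − 21 = 9 hours.

9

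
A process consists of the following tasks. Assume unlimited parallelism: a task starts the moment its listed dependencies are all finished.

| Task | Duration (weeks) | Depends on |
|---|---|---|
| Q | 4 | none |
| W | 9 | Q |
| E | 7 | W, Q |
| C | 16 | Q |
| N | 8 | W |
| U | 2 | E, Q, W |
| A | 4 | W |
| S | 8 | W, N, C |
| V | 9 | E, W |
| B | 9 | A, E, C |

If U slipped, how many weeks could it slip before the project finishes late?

Critical path: Q→W→E→V = 4+9+7+9 = 29, so the finish is 29 weeks.
The longest chain containing U totals 22 weeks.
Float = 29 − 22 = 7.

7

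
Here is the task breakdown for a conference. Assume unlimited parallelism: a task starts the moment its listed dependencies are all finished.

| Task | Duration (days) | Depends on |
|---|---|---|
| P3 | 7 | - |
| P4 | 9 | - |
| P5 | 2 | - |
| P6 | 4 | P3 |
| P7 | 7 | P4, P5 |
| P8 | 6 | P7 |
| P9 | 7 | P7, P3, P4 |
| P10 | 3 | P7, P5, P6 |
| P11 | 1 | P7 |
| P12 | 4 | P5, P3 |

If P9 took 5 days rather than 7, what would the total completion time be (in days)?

As given, the longest chain is P4→P7→P9 = 9+7+7 = 23, so the finish is 23 days.
P9 lies on that path, so at 5 days the path becomes 21 days.
Now P4→P7→P8 = 9+7+6 = 22 is longest, so the finish becomes 22 days.

22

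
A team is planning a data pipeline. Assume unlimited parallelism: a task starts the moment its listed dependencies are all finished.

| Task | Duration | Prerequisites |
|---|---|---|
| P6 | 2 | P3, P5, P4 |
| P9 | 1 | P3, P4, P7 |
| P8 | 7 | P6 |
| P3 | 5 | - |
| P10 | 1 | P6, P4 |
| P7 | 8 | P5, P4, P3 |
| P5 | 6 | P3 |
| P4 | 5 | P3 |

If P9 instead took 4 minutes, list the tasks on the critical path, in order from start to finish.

P3, P5, P7, P9

The binding path is P3→P5→P7→P9 = 5+6+8+1 = 20; finish at 20 minutes.
Since P9 is critical, the +3 change carries straight to that chain (now 23 minutes).
No other chain overtakes it, so the finish is 23 minutes.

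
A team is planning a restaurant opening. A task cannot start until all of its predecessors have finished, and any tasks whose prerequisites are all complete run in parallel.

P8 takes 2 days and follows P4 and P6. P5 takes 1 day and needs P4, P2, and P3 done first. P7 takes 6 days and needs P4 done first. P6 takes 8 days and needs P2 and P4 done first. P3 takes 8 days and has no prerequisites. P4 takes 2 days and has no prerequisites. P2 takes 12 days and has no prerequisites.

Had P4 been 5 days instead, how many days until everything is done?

22

Critical path before the change: P2→P6→P8 = 12+8+2 = 22 giving 22 days.
P4 has 10 days of float (longest path through it is 12).
That remains the longest chain; total 22 days.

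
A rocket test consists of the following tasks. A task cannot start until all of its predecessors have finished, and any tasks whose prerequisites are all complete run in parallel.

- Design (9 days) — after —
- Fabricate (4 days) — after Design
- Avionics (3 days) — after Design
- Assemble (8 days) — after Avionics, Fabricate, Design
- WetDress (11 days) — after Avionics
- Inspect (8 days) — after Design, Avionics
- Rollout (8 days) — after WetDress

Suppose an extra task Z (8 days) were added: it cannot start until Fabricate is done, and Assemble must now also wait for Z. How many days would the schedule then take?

31

Originally the schedule takes 31 days.
With Z inserted, Assemble now waits for max(Avionics, Fabricate, Design, Z).
New critical path: Design→Avionics→WetDress→Rollout = 9+3+11+8 = 31 ⇒ 31 days.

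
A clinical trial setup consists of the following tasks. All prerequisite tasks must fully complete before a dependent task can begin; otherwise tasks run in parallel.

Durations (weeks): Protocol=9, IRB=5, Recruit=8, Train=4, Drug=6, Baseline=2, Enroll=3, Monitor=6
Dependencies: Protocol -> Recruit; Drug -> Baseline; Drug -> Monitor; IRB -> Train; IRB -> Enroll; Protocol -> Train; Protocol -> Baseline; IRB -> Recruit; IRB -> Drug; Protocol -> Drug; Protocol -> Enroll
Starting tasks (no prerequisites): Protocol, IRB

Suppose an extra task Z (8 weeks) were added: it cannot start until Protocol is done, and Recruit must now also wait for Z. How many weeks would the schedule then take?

25

Originally the schedule takes 21 weeks.
With Z inserted, Recruit now waits for max(Protocol, IRB, Z).
New critical path: Protocol→Z→Recruit = 9+8+8 = 25 ⇒ 25 weeks.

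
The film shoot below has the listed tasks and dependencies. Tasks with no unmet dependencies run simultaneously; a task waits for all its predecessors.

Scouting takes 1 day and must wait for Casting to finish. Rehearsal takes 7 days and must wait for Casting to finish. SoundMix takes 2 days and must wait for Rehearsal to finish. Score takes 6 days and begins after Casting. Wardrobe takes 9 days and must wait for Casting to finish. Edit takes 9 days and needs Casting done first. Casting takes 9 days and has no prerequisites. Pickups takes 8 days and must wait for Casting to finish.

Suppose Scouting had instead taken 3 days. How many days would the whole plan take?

Critical path before the change: Casting→Wardrobe = 9+9 = 18 giving 18 days.
Scouting is off the critical path — its longest chain is 10 days, giving 8 of slack.
That remains the longest chain; total 18 days.

18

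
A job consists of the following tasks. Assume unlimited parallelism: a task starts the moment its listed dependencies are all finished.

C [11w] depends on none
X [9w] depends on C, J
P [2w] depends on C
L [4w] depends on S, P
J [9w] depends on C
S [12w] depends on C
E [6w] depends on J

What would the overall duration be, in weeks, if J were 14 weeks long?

Baseline: C→J→X = 11+9+9 = 29 → 29 weeks.
Since J is critical, the +5 change carries straight to that chain (now 34 weeks).
The critical path is still C→J→X; finish is now 34 weeks.

34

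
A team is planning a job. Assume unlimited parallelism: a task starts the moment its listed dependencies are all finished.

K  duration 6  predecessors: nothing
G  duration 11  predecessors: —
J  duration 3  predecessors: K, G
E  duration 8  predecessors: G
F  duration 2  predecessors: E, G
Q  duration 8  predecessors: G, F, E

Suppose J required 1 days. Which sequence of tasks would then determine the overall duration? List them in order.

Actual critical path: G→E→F→Q = 11+8+2+8 = 29 ⇒ 29 days.
The longest path through J is only 14 days, so J has float 15.
No other chain overtakes it, so the finish is 29 days.

G, E, F, Q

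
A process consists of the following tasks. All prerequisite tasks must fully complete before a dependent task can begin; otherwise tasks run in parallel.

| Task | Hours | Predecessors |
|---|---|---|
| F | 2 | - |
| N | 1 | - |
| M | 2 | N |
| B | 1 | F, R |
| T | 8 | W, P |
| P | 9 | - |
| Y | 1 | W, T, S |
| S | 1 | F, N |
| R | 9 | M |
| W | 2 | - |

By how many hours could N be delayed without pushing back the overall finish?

P→T→Y = 9+8+1 = 18 sets the makespan at 18 hours.
Longest path through N: 13 hours (earliest finish 1, latest finish 6).
Float = 18 − 13 = 5.

5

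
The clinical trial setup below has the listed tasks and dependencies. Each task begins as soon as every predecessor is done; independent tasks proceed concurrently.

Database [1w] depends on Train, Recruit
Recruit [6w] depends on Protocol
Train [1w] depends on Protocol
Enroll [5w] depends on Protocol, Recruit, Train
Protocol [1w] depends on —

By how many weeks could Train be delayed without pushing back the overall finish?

Critical path: Protocol→Recruit→Enroll = 1+6+5 = 12, so the finish is 12 weeks.
Longest path through Train: 7 weeks (earliest finish 2, latest finish 7).
Slack of Train = 6 − 1 = 5 weeks.

5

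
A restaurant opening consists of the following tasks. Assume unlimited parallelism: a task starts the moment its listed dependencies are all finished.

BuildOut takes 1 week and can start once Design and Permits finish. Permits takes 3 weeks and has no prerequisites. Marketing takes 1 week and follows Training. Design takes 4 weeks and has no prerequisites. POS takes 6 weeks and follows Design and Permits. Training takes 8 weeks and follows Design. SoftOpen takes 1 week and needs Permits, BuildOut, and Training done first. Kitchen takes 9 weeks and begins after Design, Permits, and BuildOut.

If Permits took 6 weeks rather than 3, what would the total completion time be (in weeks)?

16

The binding path is Design→BuildOut→Kitchen = 4+1+9 = 14; finish at 14 weeks.
Permits has 1 week of float (longest path through it is 13).
Now Permits→BuildOut→Kitchen = 6+1+9 = 16 is longest, so the finish becomes 16 weeks.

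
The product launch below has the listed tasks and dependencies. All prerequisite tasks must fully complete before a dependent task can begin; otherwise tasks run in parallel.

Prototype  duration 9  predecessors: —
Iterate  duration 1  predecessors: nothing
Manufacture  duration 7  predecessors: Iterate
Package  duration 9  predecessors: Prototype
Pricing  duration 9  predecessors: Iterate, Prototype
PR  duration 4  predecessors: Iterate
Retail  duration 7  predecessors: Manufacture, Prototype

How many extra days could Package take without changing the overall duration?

Prototype→Package = 9+9 = 18 sets the makespan at 18 days.
The longest chain containing Package totals 18 days.
Float = 18 − 18 = 0.

0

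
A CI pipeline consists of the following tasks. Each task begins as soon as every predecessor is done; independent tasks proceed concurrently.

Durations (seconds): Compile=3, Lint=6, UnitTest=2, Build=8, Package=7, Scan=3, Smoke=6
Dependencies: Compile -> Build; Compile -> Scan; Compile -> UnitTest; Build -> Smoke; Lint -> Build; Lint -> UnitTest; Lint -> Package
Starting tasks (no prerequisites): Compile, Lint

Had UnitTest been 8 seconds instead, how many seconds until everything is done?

As given, the longest chain is Lint→Build→Smoke = 6+8+6 = 20, so the finish is 20 seconds.
UnitTest is off the critical path — its longest chain is 8 seconds, giving 12 of slack.
No other chain overtakes it, so the finish is 20 seconds.

20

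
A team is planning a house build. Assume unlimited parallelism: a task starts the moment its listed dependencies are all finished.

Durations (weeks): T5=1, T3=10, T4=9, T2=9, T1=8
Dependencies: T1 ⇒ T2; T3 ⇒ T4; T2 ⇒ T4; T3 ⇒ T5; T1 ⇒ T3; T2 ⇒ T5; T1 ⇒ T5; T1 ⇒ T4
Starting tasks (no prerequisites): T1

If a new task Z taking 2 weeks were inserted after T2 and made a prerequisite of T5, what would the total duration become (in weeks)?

Originally the house build takes 27 weeks.
With Z inserted, T5 now waits for max(T2, T3, T1, Z).
New critical path: T1→T3→T4 = 8+10+9 = 27 ⇒ 27 weeks.

27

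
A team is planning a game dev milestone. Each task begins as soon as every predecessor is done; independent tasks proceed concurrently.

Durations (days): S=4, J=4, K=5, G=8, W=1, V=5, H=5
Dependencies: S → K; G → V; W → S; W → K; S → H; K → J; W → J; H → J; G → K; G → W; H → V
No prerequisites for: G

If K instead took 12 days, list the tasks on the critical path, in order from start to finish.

G, W, S, K, J

Critical path before the change: G→W→S→H→V = 8+1+4+5+5 = 23 giving 23 days.
K has 1 day of float (longest path through it is 22).
Now G→W→S→K→J = 8+1+4+12+4 = 29 is longest, so the finish becomes 29 days.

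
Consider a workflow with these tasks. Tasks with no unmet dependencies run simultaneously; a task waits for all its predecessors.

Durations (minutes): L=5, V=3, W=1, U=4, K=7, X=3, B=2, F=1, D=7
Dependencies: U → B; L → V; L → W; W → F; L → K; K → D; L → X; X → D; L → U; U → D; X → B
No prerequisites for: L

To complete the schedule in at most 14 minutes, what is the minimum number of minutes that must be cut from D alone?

Current finish: 19 minutes; target: 14.
D is on every critical path, so each minute cut from D cuts the finish by one (this holds down to a finish of 13).
Need 19 − 14 = 5 minutes off D → D becomes 2 minutes, finish becomes 14.

5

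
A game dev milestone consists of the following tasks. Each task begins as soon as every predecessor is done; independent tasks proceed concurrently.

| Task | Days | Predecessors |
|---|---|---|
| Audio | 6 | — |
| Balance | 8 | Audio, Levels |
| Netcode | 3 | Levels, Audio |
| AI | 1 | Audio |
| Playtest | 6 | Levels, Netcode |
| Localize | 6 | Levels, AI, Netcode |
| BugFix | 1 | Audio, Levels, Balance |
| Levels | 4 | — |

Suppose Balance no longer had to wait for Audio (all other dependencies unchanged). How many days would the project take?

Before: longest chain Audio→Netcode→Playtest = 6+3+6 = 15, finish 15.
Without Audio→Balance, Balance's earliest start moves from 6 to 4.
The longest chain is now Audio→Netcode→Playtest = 6+3+6 = 15, so the project takes 15 days.

15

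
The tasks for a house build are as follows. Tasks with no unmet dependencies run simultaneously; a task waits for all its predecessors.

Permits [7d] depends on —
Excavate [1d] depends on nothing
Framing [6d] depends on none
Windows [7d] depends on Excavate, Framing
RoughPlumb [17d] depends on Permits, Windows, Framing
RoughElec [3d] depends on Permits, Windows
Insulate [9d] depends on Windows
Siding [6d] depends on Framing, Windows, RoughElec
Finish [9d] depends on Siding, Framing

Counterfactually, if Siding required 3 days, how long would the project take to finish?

30

As given, the longest chain is Framing→Windows→RoughElec→Siding→Finish = 6+7+3+6+9 = 31, so the finish is 31 days.
Siding is on the critical path; changing it to 3 makes that path 28 days.
New critical path: Framing→Windows→RoughPlumb = 6+7+17 = 30 ⇒ 30 days.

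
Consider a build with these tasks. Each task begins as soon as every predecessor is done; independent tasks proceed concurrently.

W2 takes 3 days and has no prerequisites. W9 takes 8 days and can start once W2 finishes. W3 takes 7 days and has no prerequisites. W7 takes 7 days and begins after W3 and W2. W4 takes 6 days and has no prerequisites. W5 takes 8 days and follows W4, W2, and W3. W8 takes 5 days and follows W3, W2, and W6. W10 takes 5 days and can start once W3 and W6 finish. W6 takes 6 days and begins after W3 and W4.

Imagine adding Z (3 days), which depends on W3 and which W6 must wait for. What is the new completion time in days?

21

Originally the build takes 18 days.
With Z inserted, W6 now waits for max(W3, W4, Z).
New critical path: W3→Z→W6→W8 = 7+3+6+5 = 21 ⇒ 21 days.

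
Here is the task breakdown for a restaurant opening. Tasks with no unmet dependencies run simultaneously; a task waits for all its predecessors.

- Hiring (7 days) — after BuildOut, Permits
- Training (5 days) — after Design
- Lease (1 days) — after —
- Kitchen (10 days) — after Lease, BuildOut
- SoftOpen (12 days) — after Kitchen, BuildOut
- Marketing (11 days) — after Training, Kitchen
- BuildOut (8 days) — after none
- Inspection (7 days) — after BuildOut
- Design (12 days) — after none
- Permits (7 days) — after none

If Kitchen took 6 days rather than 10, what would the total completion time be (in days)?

28

Actual critical path: BuildOut→Kitchen→SoftOpen = 8+10+12 = 30 ⇒ 30 days.
Kitchen lies on that path, so at 6 days the path becomes 26 days.
The binding chain switches to Design→Training→Marketing = 12+5+11 = 28; finish 28 days.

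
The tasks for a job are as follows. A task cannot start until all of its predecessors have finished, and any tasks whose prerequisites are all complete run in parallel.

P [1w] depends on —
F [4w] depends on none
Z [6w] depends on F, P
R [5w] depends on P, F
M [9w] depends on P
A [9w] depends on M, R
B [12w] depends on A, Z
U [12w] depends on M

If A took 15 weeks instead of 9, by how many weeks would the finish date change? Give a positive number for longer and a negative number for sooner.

6

The binding path is P→M→A→B = 1+9+9+12 = 31; finish at 31 weeks.
A lies on that path, so at 15 weeks the path becomes 37 weeks.
No other chain overtakes it, so the finish is 37 weeks.
Change in finish: 37 − 31 = +6 weeks.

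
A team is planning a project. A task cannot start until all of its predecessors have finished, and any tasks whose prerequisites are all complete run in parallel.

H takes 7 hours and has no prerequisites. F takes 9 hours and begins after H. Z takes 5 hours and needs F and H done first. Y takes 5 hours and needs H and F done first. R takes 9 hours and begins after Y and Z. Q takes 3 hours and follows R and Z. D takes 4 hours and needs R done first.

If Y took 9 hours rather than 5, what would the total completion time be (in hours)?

38

The binding path is H→F→Y→R→D = 7+9+5+9+4 = 34; finish at 34 hours.
Y lies on that path, so at 9 hours the path becomes 38 hours.
The critical path is still H→F→Y→R→D; finish is now 38 hours.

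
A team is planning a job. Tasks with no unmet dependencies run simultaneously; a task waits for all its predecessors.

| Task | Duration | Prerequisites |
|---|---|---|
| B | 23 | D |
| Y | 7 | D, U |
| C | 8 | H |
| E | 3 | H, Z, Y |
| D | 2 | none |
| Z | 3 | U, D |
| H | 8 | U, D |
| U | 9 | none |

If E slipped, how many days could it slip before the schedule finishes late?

5

Critical path: U→H→C = 9+8+8 = 25, so the finish is 25 days.
Longest path through E: 20 days (earliest finish 20, latest finish 25).
Float = 25 − 20 = 5.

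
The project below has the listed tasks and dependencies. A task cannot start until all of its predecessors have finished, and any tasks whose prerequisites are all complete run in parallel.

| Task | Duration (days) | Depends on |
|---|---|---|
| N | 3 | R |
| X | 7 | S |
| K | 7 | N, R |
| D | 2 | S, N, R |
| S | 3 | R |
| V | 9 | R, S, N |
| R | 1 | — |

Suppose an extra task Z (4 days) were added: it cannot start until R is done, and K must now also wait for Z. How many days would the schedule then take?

Originally the schedule takes 13 days.
With Z inserted, K now waits for max(N, R, Z).
New critical path: R→S→V = 1+3+9 = 13 ⇒ 13 days.

13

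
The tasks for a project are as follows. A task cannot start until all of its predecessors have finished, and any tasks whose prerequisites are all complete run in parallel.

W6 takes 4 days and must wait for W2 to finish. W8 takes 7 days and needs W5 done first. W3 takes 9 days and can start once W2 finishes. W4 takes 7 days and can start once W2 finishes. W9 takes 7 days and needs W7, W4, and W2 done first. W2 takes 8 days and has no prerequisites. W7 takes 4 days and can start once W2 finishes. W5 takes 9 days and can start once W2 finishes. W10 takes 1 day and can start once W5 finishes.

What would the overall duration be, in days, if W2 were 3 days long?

The binding path is W2→W5→W8 = 8+9+7 = 24; finish at 24 days.
Since W2 is critical, the -5 change carries straight to that chain (now 19 days).
That remains the longest chain; total 19 days.

19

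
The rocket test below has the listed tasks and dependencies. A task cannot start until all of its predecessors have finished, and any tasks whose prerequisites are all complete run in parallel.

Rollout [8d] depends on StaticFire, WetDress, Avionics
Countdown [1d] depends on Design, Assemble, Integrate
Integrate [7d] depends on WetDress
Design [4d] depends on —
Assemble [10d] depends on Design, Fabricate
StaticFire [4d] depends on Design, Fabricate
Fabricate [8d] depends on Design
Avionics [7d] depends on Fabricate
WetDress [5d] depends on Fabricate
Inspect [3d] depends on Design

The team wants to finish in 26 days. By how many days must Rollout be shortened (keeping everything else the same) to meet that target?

1

Current finish: 27 days; target: 26.
Rollout is on every critical path, so each day cut from Rollout cuts the finish by one (this holds down to a finish of 25).
Need 27 − 26 = 1 day off Rollout → Rollout becomes 7 days, finish becomes 26.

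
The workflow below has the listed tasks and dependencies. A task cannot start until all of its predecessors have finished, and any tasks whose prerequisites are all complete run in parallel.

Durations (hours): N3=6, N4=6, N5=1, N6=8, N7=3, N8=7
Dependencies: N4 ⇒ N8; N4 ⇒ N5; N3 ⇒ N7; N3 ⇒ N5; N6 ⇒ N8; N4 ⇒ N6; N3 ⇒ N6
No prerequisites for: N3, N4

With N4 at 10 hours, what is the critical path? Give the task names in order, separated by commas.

N4, N6, N8

The binding path is N4→N6→N8 = 6+8+7 = 21; finish at 21 hours.
N4 is on the critical path; changing it to 10 makes that path 25 hours.
The critical path is still N4→N6→N8; finish is now 25 hours.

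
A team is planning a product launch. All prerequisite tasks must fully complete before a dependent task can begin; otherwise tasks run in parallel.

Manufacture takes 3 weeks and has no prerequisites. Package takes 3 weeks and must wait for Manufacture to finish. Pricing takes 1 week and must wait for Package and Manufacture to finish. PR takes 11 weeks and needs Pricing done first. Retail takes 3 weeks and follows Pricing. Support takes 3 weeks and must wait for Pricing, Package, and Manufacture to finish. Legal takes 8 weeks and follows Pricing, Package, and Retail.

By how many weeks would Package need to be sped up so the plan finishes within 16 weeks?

Current finish: 18 weeks; target: 16.
Package is on every critical path, so each week cut from Package cuts the finish by one (this holds down to a finish of 16).
Need 18 − 16 = 2 weeks off Package → Package becomes 1 week, finish becomes 16.

2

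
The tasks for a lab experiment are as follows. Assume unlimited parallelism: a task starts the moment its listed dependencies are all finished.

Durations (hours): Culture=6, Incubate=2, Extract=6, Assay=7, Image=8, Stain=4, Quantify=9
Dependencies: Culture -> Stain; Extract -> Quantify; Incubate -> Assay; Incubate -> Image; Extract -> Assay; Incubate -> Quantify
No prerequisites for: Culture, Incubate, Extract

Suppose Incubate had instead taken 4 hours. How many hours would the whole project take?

Baseline: Extract→Quantify = 6+9 = 15 → 15 hours.
The longest path through Incubate is only 11 hours, so Incubate has float 4.
The critical path is still Extract→Quantify; finish is now 15 hours.

15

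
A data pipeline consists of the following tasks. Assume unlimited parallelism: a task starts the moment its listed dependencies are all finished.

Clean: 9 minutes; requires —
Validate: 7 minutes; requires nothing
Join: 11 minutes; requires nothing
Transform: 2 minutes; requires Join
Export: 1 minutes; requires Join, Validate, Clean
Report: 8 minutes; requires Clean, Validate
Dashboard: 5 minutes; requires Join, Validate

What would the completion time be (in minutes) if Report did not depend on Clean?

Original critical path: Clean→Report = 9+8 = 17 ⇒ 17 minutes.
Without Clean→Report, Report's earliest start moves from 9 to 7.
The longest chain is now Join→Dashboard = 11+5 = 16, so the data pipeline takes 16 minutes.

16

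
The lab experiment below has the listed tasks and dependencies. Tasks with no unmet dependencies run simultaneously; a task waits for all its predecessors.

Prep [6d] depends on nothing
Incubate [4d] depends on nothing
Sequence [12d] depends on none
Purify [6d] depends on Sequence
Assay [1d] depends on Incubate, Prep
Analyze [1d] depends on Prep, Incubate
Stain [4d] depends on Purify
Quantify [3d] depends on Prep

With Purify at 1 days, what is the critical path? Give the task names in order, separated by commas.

Baseline: Sequence→Purify→Stain = 12+6+4 = 22 → 22 days.
Purify is on the critical path; changing it to 1 makes that path 17 days.
That remains the longest chain; total 17 days.

Sequence, Purify, Stain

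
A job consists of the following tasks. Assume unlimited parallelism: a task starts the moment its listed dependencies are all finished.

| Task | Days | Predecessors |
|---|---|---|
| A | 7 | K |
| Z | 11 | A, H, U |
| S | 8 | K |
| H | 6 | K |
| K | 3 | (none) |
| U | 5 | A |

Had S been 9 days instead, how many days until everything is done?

As given, the longest chain is K→A→U→Z = 3+7+5+11 = 26, so the finish is 26 days.
S is off the critical path — its longest chain is 11 days, giving 15 of slack.
No other chain overtakes it, so the finish is 26 days.

26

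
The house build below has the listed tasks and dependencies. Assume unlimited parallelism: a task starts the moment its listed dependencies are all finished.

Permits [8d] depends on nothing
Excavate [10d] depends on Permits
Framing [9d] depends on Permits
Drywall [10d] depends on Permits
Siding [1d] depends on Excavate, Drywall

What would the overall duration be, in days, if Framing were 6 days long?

The binding path is Permits→Excavate→Siding = 8+10+1 = 19; finish at 19 days.
The longest path through Framing is only 17 days, so Framing has float 2.
That remains the longest chain; total 19 days.

19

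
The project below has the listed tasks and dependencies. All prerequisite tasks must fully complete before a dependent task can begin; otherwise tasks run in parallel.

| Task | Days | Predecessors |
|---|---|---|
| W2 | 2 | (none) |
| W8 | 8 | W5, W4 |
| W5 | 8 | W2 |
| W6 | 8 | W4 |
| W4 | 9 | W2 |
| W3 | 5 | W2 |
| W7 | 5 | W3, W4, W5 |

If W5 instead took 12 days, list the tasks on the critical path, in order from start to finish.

Baseline: W2→W4→W6 = 2+9+8 = 19 → 19 days.
W5 has 1 day of float (longest path through it is 18).
New critical path: W2→W5→W8 = 2+12+8 = 22 ⇒ 22 days.

W2, W5, W8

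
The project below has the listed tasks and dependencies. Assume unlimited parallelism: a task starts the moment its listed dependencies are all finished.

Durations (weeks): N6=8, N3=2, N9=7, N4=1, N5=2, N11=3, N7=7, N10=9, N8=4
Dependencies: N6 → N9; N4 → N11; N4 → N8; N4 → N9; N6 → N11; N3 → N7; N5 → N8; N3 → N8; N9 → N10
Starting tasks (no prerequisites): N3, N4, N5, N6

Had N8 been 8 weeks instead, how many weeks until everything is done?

24

The binding path is N6→N9→N10 = 8+7+9 = 24; finish at 24 weeks.
N8 is off the critical path — its longest chain is 6 weeks, giving 18 of slack.
The critical path is still N6→N9→N10; finish is now 24 weeks.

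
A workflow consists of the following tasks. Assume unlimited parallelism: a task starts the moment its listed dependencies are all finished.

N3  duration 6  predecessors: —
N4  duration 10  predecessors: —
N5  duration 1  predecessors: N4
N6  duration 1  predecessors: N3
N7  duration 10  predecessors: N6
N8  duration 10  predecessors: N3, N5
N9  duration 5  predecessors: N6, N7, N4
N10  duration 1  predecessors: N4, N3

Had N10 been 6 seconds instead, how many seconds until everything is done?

The binding path is N3→N6→N7→N9 = 6+1+10+5 = 22; finish at 22 seconds.
The longest path through N10 is only 11 seconds, so N10 has float 11.
No other chain overtakes it, so the finish is 22 seconds.

22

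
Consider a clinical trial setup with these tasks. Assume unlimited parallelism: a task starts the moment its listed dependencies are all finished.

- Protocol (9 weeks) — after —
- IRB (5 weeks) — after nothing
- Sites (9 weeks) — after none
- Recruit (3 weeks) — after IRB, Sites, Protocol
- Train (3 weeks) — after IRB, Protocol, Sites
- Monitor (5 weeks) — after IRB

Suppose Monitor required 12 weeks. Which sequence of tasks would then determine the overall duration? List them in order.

Actual critical path: Protocol→Recruit = 9+3 = 12 ⇒ 12 weeks.
Monitor has 2 weeks of float (longest path through it is 10).
Now IRB→Monitor = 5+12 = 17 is longest, so the finish becomes 17 weeks.

IRB, Monitor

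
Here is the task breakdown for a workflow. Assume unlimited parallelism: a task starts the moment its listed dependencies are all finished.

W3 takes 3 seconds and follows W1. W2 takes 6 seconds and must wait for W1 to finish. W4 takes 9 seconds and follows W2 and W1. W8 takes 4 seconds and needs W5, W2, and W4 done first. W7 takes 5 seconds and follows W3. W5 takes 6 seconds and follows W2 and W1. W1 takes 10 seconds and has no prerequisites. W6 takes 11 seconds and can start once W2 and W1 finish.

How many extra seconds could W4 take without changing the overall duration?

0

Critical path: W1→W2→W4→W8 = 10+6+9+4 = 29, so the finish is 29 seconds.
W4 finishes as early as 25 and must finish by 25.
Slack of W4 = 16 − 16 = 0 seconds.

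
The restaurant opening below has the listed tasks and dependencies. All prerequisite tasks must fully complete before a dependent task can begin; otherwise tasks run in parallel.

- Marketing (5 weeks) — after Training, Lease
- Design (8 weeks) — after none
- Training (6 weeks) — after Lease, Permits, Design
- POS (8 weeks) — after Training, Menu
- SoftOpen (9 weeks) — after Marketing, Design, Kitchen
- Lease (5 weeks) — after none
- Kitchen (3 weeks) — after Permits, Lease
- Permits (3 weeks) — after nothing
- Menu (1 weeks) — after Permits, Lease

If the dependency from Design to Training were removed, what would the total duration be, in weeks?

Original critical path: Design→Training→Marketing→SoftOpen = 8+6+5+9 = 28 ⇒ 28 weeks.
Without Design→Training, Training's earliest start moves from 8 to 5.
The longest chain is now Lease→Training→Marketing→SoftOpen = 5+6+5+9 = 25, so the restaurant opening takes 25 weeks.

25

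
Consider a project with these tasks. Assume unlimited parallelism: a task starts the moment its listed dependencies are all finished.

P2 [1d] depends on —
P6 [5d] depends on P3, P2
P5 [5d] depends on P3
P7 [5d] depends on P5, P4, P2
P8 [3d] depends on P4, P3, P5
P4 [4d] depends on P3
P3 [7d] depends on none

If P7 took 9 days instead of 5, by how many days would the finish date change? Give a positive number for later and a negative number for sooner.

The binding path is P3→P5→P7 = 7+5+5 = 17; finish at 17 days.
P7 lies on that path, so at 9 days the path becomes 21 days.
No other chain overtakes it, so the finish is 21 days.
Change in finish: 21 − 17 = +4 days.

4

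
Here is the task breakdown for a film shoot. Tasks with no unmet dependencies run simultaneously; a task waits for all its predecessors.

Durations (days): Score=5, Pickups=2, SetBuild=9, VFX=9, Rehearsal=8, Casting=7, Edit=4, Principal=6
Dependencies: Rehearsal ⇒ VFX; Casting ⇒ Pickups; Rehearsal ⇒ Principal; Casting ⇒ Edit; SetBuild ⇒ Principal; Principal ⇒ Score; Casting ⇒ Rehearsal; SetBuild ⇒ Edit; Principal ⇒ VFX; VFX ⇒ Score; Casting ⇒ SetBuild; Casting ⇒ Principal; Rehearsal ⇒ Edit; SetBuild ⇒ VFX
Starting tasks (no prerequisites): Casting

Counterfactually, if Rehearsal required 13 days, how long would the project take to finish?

Critical path before the change: Casting→SetBuild→Principal→VFX→Score = 7+9+6+9+5 = 36 giving 36 days.
Rehearsal has 1 day of float (longest path through it is 35).
New critical path: Casting→Rehearsal→Principal→VFX→Score = 7+13+6+9+5 = 40 ⇒ 40 days.

40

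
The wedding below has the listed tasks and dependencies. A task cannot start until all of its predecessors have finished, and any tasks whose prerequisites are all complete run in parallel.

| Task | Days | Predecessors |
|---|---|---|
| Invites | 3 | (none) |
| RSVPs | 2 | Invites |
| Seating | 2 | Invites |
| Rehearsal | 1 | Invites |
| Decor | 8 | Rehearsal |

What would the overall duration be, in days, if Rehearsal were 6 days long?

Baseline: Invites→Rehearsal→Decor = 3+1+8 = 12 → 12 days.
Rehearsal is on the critical path; changing it to 6 makes that path 17 days.
No other chain overtakes it, so the finish is 17 days.

17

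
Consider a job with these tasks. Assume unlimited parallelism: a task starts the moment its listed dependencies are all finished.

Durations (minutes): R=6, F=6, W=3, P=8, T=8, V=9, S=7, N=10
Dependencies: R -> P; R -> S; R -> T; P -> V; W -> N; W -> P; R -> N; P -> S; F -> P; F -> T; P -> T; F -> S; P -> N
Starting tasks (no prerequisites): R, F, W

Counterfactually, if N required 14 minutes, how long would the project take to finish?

28

Critical path before the change: R→P→N = 6+8+10 = 24 giving 24 minutes.
N lies on that path, so at 14 minutes the path becomes 28 minutes.
The critical path is still R→P→N; finish is now 28 minutes.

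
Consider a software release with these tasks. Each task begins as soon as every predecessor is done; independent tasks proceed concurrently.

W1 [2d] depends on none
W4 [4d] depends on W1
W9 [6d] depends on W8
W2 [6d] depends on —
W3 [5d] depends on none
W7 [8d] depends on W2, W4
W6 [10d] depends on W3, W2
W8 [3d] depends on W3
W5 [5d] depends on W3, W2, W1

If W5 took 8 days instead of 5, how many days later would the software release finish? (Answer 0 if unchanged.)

The binding path is W2→W6 = 6+10 = 16; finish at 16 days.
W5 has 5 days of float (longest path through it is 11).
The critical path is still W2→W6; finish is now 16 days.
Change in finish: 16 − 16 = +0 days.

0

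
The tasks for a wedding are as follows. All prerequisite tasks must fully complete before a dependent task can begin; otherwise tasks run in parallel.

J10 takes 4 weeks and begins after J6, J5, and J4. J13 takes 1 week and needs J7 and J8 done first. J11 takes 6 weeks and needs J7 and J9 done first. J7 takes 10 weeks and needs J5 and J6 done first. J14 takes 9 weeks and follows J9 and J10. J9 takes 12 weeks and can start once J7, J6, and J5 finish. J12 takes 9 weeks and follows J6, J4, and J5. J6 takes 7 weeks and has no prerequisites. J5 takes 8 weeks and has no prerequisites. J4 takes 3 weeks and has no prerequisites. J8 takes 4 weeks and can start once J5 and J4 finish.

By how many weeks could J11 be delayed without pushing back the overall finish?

The longest chain is J5→J7→J9→J14 = 8+10+12+9 = 39; overall finish 39 weeks.
J11 finishes as early as 36 and must finish by 39.
Float = 39 − 36 = 3.

3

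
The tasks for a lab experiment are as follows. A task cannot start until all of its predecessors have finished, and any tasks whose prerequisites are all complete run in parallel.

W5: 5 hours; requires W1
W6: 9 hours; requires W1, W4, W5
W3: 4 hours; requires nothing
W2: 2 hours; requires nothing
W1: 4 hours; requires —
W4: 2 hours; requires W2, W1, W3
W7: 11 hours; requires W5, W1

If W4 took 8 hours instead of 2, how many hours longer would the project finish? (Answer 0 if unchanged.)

Actual critical path: W1→W5→W7 = 4+5+11 = 20 ⇒ 20 hours.
W4 has 5 hours of float (longest path through it is 15).
Now W1→W4→W6 = 4+8+9 = 21 is longest, so the finish becomes 21 hours.
Change in finish: 21 − 20 = +1 hours.

1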